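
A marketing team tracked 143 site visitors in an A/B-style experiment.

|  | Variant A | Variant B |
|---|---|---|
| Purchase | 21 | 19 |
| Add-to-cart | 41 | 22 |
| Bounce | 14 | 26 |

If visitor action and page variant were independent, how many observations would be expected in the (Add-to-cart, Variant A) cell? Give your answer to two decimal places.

33.48

Row total (Add-to-cart) = 63; column total (Variant A) = 76; grand total N = 143.
Expected count = (row total × column total) / N = 63 × 76 / 143 = 33.48.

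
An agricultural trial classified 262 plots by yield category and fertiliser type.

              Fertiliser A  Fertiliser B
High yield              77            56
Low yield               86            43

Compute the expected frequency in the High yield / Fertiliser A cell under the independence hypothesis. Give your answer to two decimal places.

82.74

Row total (High yield) = 133; column total (Fertiliser A) = 163; grand total N = 262.
Expected count = (row total × column total) / N = 133 × 163 / 262 = 82.74.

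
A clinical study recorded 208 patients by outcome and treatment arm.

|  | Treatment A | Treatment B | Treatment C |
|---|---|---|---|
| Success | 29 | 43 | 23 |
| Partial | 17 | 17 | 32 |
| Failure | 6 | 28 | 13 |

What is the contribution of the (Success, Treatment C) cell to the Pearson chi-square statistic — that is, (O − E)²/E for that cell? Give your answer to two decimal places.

Row total (Success) = 95; column total (Treatment C) = 68; N = 208.
Expected count E = 95 × 68 / 208 = 31.0577.
Contribution = (O − E)²/E = (23 − 31.0577)² / 31.0577 = 2.09.

2.09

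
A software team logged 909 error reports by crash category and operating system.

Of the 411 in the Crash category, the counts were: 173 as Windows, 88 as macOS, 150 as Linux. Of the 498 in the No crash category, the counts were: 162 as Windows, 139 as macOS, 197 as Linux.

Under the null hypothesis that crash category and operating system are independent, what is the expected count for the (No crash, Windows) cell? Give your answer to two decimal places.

183.53

Row total (No crash) = 498; column total (Windows) = 335; grand total N = 909.
Expected count = (row total × column total) / N = 498 × 335 / 909 = 183.53.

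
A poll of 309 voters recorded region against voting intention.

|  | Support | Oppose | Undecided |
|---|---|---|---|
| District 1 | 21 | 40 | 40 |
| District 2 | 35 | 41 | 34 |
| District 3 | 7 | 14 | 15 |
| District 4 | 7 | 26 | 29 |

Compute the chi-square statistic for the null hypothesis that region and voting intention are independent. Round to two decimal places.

11.05

Row totals: 101, 110, 36, 62. Column totals: 70, 121, 118. Grand total N = 309.
Expected counts (row total × column total / N):
  District 1, Support: 101×70/309 = 22.880
  District 1, Oppose: 101×121/309 = 39.550
  District 1, Undecided: 101×118/309 = 38.570
  District 2, Support: 110×70/309 = 24.919
  District 2, Oppose: 110×121/309 = 43.074
  District 2, Undecided: 110×118/309 = 42.006
  District 3, Support: 36×70/309 = 8.155
  District 3, Oppose: 36×121/309 = 14.097
  District 3, Undecided: 36×118/309 = 13.748
  District 4, Support: 62×70/309 = 14.045
  District 4, Oppose: 62×121/309 = 24.278
  District 4, Undecided: 62×118/309 = 23.676
Contributions (O − E)²/E:
  (21 − 22.880)²/22.880 = 0.1545
  (40 − 39.550)²/39.550 = 0.0051
  (40 − 38.570)²/38.570 = 0.0530
  (35 − 24.919)²/24.919 = 4.0783
  (41 − 43.074)²/43.074 = 0.0999
  (34 − 42.006)²/42.006 = 1.5259
  (7 − 8.155)²/8.155 = 0.1636
  (14 − 14.097)²/14.097 = 0.0007
  (15 − 13.748)²/13.748 = 0.1140
  (7 − 14.045)²/14.045 = 3.5338
  (26 − 24.278)²/24.278 = 0.1221
  (29 − 23.676)²/23.676 = 1.1972
χ² = 0.1545 + 0.0051 + 0.0530 + 4.0783 + 0.0999 + 1.5259 + 0.1636 + 0.0007 + 0.1140 + 3.5338 + 0.1221 + 1.1972 = 11.05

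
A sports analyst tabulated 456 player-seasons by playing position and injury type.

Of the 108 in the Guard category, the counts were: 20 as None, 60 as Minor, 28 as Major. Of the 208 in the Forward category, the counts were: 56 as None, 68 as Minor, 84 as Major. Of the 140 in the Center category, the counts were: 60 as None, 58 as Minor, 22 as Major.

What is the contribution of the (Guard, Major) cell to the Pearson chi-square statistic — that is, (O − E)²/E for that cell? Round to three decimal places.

Row total (Guard) = 108; column total (Major) = 134; N = 456.
Expected count E = 108 × 134 / 456 = 31.7368.
Contribution = (O − E)²/E = (28 − 31.7368)² / 31.7368 = 0.440.

0.440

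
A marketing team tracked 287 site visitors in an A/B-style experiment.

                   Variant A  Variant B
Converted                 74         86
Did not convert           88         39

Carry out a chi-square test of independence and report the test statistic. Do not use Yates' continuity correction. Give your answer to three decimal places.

Row totals: 160, 127. Column totals: 162, 125. Grand total N = 287.
Expected counts (row total × column total / N):
  Converted, Variant A: 160×162/287 = 90.3136
  Converted, Variant B: 160×125/287 = 69.6864
  Did not convert, Variant A: 127×162/287 = 71.6864
  Did not convert, Variant B: 127×125/287 = 55.3136
Contributions (O − E)²/E:
  (74 − 90.3136)²/90.3136 = 2.9468
  (86 − 69.6864)²/69.6864 = 3.8190
  (88 − 71.6864)²/71.6864 = 3.7125
  (39 − 55.3136)²/55.3136 = 4.8114
χ² = 2.9468 + 3.8190 + 3.7125 + 4.8114 = 15.290

15.290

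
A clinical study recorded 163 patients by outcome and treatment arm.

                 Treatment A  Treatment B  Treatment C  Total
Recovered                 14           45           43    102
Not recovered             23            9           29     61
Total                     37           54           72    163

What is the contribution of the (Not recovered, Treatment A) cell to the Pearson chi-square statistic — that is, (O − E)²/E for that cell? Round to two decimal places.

6.05

Row total (Not recovered) = 61; column total (Treatment A) = 37; N = 163.
Expected count E = 61 × 37 / 163 = 13.847.
Contribution = (O − E)²/E = (23 − 13.847)² / 13.847 = 6.05.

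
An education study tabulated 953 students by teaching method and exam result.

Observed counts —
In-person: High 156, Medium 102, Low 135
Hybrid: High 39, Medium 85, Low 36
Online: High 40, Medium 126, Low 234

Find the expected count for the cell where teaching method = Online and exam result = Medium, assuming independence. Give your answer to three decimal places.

131.375

Row total (Online) = 400; column total (Medium) = 313; grand total N = 953.
Expected count = (row total × column total) / N = 400 × 313 / 953 = 131.375.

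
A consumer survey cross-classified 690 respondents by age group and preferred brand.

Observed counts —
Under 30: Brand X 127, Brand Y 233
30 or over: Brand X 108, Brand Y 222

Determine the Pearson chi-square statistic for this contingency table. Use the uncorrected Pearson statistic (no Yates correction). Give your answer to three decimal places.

Row totals: 360, 330. Column totals: 235, 455. Grand total N = 690.
Expected counts (row total × column total / N):
  Under 30, Brand X: 360×235/690 = 122.6087
  Under 30, Brand Y: 360×455/690 = 237.3913
  30 or over, Brand X: 330×235/690 = 112.3913
  30 or over, Brand Y: 330×455/690 = 217.6087
Contributions (O − E)²/E:
  (127 − 122.6087)²/122.6087 = 0.1573
  (233 − 237.3913)²/237.3913 = 0.0812
  (108 − 112.3913)²/112.3913 = 0.1716
  (222 − 217.6087)²/217.6087 = 0.0886
χ² = 0.1573 + 0.0812 + 0.1716 + 0.0886 = 0.499

0.499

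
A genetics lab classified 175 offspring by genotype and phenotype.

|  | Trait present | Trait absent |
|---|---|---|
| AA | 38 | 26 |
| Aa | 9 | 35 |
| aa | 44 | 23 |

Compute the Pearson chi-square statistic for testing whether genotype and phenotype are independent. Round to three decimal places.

23.954

Row totals: 64, 44, 67. Column totals: 91, 84. Grand total N = 175.
Expected counts (row total × column total / N):
  AA, Trait present: 64×91/175 = 33.2800
  AA, Trait absent: 64×84/175 = 30.7200
  Aa, Trait present: 44×91/175 = 22.8800
  Aa, Trait absent: 44×84/175 = 21.1200
  aa, Trait present: 67×91/175 = 34.8400
  aa, Trait absent: 67×84/175 = 32.1600
Contributions (O − E)²/E:
  (38 − 33.2800)²/33.2800 = 0.6694
  (26 − 30.7200)²/30.7200 = 0.7252
  (9 − 22.8800)²/22.8800 = 8.4202
  (35 − 21.1200)²/21.1200 = 9.1219
  (44 − 34.8400)²/34.8400 = 2.4083
  (23 − 32.1600)²/32.1600 = 2.6090
χ² = 0.6694 + 0.7252 + 8.4202 + 9.1219 + 2.4083 + 2.6090 = 23.954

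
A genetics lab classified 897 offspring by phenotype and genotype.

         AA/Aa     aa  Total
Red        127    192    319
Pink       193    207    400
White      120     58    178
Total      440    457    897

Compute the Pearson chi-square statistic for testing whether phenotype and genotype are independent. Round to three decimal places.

35.020

Grand total N = 897.
Expected counts (row total × column total / N):
  Red, AA/Aa: 319×440/897 = 156.4771
  Red, aa: 319×457/897 = 162.5229
  Pink, AA/Aa: 400×440/897 = 196.2096
  Pink, aa: 400×457/897 = 203.7904
  White, AA/Aa: 178×440/897 = 87.3133
  White, aa: 178×457/897 = 90.6867
Contributions (O − E)²/E:
  (127 − 156.4771)²/156.4771 = 5.5529
  (192 − 162.5229)²/162.5229 = 5.3463
  (193 − 196.2096)²/196.2096 = 0.0525
  (207 − 203.7904)²/203.7904 = 0.0505
  (120 − 87.3133)²/87.3133 = 12.2366
  (58 − 90.6867)²/90.6867 = 11.7814
χ² = 5.5529 + 5.3463 + 0.0525 + 0.0505 + 12.2366 + 11.7814 = 35.020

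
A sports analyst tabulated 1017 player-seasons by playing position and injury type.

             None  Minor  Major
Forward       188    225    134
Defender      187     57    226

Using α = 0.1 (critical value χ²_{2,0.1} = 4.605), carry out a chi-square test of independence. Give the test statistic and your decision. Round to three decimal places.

Row totals: 547, 470. Column totals: 375, 282, 360. Grand total N = 1017.
Expected counts (row total × column total / N):
  Forward, None: 547×375/1017 = 201.6962
  Forward, Minor: 547×282/1017 = 151.6755
  Forward, Major: 547×360/1017 = 193.6283
  Defender, None: 470×375/1017 = 173.3038
  Defender, Minor: 470×282/1017 = 130.3245
  Defender, Major: 470×360/1017 = 166.3717
Contributions (O − E)²/E:
  (188 − 201.6962)²/201.6962 = 0.9300
  (225 − 151.6755)²/151.6755 = 35.4473
  (134 − 193.6283)²/193.6283 = 18.3627
  (187 − 173.3038)²/173.3038 = 1.0824
  (57 − 130.3245)²/130.3245 = 41.2546
  (226 − 166.3717)²/166.3717 = 21.3710
χ² = 0.9300 + 35.4473 + 18.3627 + 1.0824 + 41.2546 + 21.3710 = 118.448
df = (2−1)(3−1) = 2. Since 118.448 > 4.605, reject the null hypothesis of independence at α = 0.1.

118.448; reject H₀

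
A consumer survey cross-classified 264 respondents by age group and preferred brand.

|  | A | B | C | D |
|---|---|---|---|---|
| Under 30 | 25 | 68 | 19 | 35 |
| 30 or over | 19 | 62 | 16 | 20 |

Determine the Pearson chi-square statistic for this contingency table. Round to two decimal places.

2.06

Row totals: 147, 117. Column totals: 44, 130, 35, 55. Grand total N = 264.
Expected counts (row total × column total / N):
  Under 30, A: 147×44/264 = 24.500
  Under 30, B: 147×130/264 = 72.386
  Under 30, C: 147×35/264 = 19.489
  Under 30, D: 147×55/264 = 30.625
  30 or over, A: 117×44/264 = 19.500
  30 or over, B: 117×130/264 = 57.614
  30 or over, C: 117×35/264 = 15.511
  30 or over, D: 117×55/264 = 24.375
Contributions (O − E)²/E:
  (25 − 24.500)²/24.500 = 0.0102
  (68 − 72.386)²/72.386 = 0.2658
  (19 − 19.489)²/19.489 = 0.0123
  (35 − 30.625)²/30.625 = 0.6250
  (19 − 19.500)²/19.500 = 0.0128
  (62 − 57.614)²/57.614 = 0.3339
  (16 − 15.511)²/15.511 = 0.0154
  (20 − 24.375)²/24.375 = 0.7853
χ² = 0.0102 + 0.2658 + 0.0123 + 0.6250 + 0.0128 + 0.3339 + 0.0154 + 0.7853 = 2.06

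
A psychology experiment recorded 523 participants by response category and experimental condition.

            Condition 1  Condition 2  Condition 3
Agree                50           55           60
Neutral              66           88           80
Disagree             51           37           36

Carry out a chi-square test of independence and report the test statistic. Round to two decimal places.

Row totals: 165, 234, 124. Column totals: 167, 180, 176. Grand total N = 523.
Expected counts (row total × column total / N):
  Agree, Condition 1: 165×167/523 = 52.686
  Agree, Condition 2: 165×180/523 = 56.788
  Agree, Condition 3: 165×176/523 = 55.526
  Neutral, Condition 1: 234×167/523 = 74.719
  Neutral, Condition 2: 234×180/523 = 80.535
  Neutral, Condition 3: 234×176/523 = 78.746
  Disagree, Condition 1: 124×167/523 = 39.595
  Disagree, Condition 2: 124×180/523 = 42.677
  Disagree, Condition 3: 124×176/523 = 41.728
Contributions (O − E)²/E:
  (50 − 52.686)²/52.686 = 0.1369
  (55 − 56.788)²/56.788 = 0.0563
  (60 − 55.526)²/55.526 = 0.3605
  (66 − 74.719)²/74.719 = 1.0174
  (88 − 80.535)²/80.535 = 0.6920
  (80 − 78.746)²/78.746 = 0.0200
  (51 − 39.595)²/39.595 = 3.2851
  (37 − 42.677)²/42.677 = 0.7552
  (36 − 41.728)²/41.728 = 0.7863
χ² = 0.1369 + 0.0563 + 0.3605 + 1.0174 + 0.6920 + 0.0200 + 3.2851 + 0.7552 + 0.7863 = 7.11

7.11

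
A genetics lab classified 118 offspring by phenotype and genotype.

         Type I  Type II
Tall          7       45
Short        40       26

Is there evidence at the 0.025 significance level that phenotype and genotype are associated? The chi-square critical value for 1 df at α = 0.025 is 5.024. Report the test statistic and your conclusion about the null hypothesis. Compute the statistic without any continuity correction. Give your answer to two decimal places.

26.97; reject H₀

Row totals: 52, 66. Column totals: 47, 71. Grand total N = 118.
Expected counts (row total × column total / N):
  Tall, Type I: 52×47/118 = 20.712
  Tall, Type II: 52×71/118 = 31.288
  Short, Type I: 66×47/118 = 26.288
  Short, Type II: 66×71/118 = 39.712
Contributions (O − E)²/E:
  (7 − 20.712)²/20.712 = 9.0778
  (45 − 31.288)²/31.288 = 6.0093
  (40 − 26.288)²/26.288 = 7.1523
  (26 − 39.712)²/39.712 = 4.7346
χ² = 9.0778 + 6.0093 + 7.1523 + 4.7346 = 26.97
df = (2−1)(2−1) = 1. Since 26.97 > 5.024, reject the null hypothesis of independence at α = 0.025.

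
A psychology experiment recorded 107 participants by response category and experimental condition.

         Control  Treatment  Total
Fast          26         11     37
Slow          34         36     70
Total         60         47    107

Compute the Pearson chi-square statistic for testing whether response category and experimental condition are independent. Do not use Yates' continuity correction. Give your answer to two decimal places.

Grand total N = 107.
Expected counts (row total × column total / N):
  Fast, Control: 37×60/107 = 20.748
  Fast, Treatment: 37×47/107 = 16.252
  Slow, Control: 70×60/107 = 39.252
  Slow, Treatment: 70×47/107 = 30.748
Contributions (O − E)²/E:
  (26 − 20.748)²/20.748 = 1.3295
  (11 − 16.252)²/16.252 = 1.6972
  (34 − 39.252)²/39.252 = 0.7027
  (36 − 30.748)²/30.748 = 0.8971
χ² = 1.3295 + 1.6972 + 0.7027 + 0.8971 = 4.63

4.63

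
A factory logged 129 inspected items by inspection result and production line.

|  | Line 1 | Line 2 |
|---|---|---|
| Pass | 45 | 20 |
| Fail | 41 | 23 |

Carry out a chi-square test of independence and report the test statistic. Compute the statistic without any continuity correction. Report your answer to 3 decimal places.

0.388

Row totals: 65, 64. Column totals: 86, 43. Grand total N = 129.
Expected counts (row total × column total / N):
  Pass, Line 1: 65×86/129 = 43.3333
  Pass, Line 2: 65×43/129 = 21.6667
  Fail, Line 1: 64×86/129 = 42.6667
  Fail, Line 2: 64×43/129 = 21.3333
Contributions (O − E)²/E:
  (45 − 43.3333)²/43.3333 = 0.0641
  (20 − 21.6667)²/21.6667 = 0.1282
  (41 − 42.6667)²/42.6667 = 0.0651
  (23 − 21.3333)²/21.3333 = 0.1302
χ² = 0.0641 + 0.1282 + 0.0651 + 0.1302 = 0.388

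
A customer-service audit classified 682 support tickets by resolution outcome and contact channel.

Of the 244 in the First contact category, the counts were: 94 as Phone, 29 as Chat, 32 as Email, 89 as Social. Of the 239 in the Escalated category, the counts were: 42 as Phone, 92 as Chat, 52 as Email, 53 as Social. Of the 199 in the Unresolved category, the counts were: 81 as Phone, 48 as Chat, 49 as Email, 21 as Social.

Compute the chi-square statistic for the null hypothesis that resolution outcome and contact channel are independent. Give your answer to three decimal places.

Row totals: 244, 239, 199. Column totals: 217, 169, 133, 163. Grand total N = 682.
Expected counts (row total × column total / N):
  First contact, Phone: 244×217/682 = 77.6364
  First contact, Chat: 244×169/682 = 60.4633
  First contact, Email: 244×133/682 = 47.5836
  First contact, Social: 244×163/682 = 58.3167
  Escalated, Phone: 239×217/682 = 76.0455
  Escalated, Chat: 239×169/682 = 59.2243
  Escalated, Email: 239×133/682 = 46.6085
  Escalated, Social: 239×163/682 = 57.1217
  Unresolved, Phone: 199×217/682 = 63.3182
  Unresolved, Chat: 199×169/682 = 49.3123
  Unresolved, Email: 199×133/682 = 38.8079
  Unresolved, Social: 199×163/682 = 47.5616
Contributions (O − E)²/E:
  (94 − 77.6364)²/77.6364 = 3.4490
  (29 − 60.4633)²/60.4633 = 16.3726
  (32 − 47.5836)²/47.5836 = 5.1036
  (89 − 58.3167)²/58.3167 = 16.1440
  (42 − 76.0455)²/76.0455 = 15.2421
  (92 − 59.2243)²/59.2243 = 18.1386
  (52 − 46.6085)²/46.6085 = 0.6237
  (53 − 57.1217)²/57.1217 = 0.2974
  (81 − 63.3182)²/63.3182 = 4.9377
  (48 − 49.3123)²/49.3123 = 0.0349
  (49 − 38.8079)²/38.8079 = 2.6767
  (21 − 47.5616)²/47.5616 = 14.8338
χ² = 3.4490 + 16.3726 + 5.1036 + 16.1440 + 15.2421 + 18.1386 + 0.6237 + 0.2974 + 4.9377 + 0.0349 + 2.6767 + 14.8338 = 97.854

97.854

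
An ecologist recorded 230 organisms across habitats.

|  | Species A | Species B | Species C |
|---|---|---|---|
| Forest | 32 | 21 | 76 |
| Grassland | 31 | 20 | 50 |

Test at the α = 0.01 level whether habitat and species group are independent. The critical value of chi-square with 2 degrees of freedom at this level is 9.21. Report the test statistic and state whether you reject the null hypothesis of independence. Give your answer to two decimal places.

2.03; fail to reject H₀

Row totals: 129, 101. Column totals: 63, 41, 126. Grand total N = 230.
Expected counts (row total × column total / N):
  Forest, Species A: 129×63/230 = 35.335
  Forest, Species B: 129×41/230 = 22.996
  Forest, Species C: 129×126/230 = 70.670
  Grassland, Species A: 101×63/230 = 27.665
  Grassland, Species B: 101×41/230 = 18.004
  Grassland, Species C: 101×126/230 = 55.330
Contributions (O − E)²/E:
  (32 − 35.335)²/35.335 = 0.3148
  (21 − 22.996)²/22.996 = 0.1732
  (76 − 70.670)²/70.670 = 0.4020
  (31 − 27.665)²/27.665 = 0.4020
  (20 − 18.004)²/18.004 = 0.2213
  (50 − 55.330)²/55.330 = 0.5134
χ² = 0.3148 + 0.1732 + 0.4020 + 0.4020 + 0.2213 + 0.5134 = 2.03
df = (2−1)(3−1) = 2. Since 2.03 < 9.21, fail to reject the null hypothesis of independence at α = 0.01.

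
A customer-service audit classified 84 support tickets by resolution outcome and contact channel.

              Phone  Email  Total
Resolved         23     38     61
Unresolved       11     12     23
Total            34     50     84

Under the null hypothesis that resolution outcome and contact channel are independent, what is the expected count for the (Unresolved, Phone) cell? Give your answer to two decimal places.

9.31

Row total (Unresolved) = 23; column total (Phone) = 34; grand total N = 84.
Expected count = (row total × column total) / N = 23 × 34 / 84 = 9.31.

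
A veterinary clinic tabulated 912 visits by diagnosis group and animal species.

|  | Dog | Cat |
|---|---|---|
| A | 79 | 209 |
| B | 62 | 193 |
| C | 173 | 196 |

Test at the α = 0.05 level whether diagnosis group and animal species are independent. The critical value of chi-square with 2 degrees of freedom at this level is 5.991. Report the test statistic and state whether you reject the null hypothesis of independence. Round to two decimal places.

Row totals: 288, 255, 369. Column totals: 314, 598. Grand total N = 912.
Expected counts (row total × column total / N):
  A, Dog: 288×314/912 = 99.158
  A, Cat: 288×598/912 = 188.842
  B, Dog: 255×314/912 = 87.796
  B, Cat: 255×598/912 = 167.204
  C, Dog: 369×314/912 = 127.046
  C, Cat: 369×598/912 = 241.954
Contributions (O − E)²/E:
  (79 − 99.158)²/99.158 = 4.0980
  (209 − 188.842)²/188.842 = 2.1518
  (62 − 87.796)²/87.796 = 7.5793
  (193 − 167.204)²/167.204 = 3.9798
  (173 − 127.046)²/127.046 = 16.6221
  (196 − 241.954)²/241.954 = 8.7280
χ² = 4.0980 + 2.1518 + 7.5793 + 3.9798 + 16.6221 + 8.7280 = 43.16
df = (3−1)(2−1) = 2. Since 43.16 > 5.991, reject the null hypothesis of independence at α = 0.05.

43.16; reject H₀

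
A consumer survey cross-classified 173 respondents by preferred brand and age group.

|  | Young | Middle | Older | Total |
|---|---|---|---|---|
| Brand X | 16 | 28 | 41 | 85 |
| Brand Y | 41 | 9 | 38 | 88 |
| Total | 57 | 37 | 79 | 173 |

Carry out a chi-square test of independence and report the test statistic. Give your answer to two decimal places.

20.79

Grand total N = 173.
Expected counts (row total × column total / N):
  Brand X, Young: 85×57/173 = 28.006
  Brand X, Middle: 85×37/173 = 18.179
  Brand X, Older: 85×79/173 = 38.815
  Brand Y, Young: 88×57/173 = 28.994
  Brand Y, Middle: 88×37/173 = 18.821
  Brand Y, Older: 88×79/173 = 40.185
Contributions (O − E)²/E:
  (16 − 28.006)²/28.006 = 5.1469
  (28 − 18.179)²/18.179 = 5.3057
  (41 − 38.815)²/38.815 = 0.1230
  (41 − 28.994)²/28.994 = 4.9715
  (9 − 18.821)²/18.821 = 5.1247
  (38 − 40.185)²/40.185 = 0.1188
χ² = 5.1469 + 5.3057 + 0.1230 + 4.9715 + 5.1247 + 0.1188 = 20.79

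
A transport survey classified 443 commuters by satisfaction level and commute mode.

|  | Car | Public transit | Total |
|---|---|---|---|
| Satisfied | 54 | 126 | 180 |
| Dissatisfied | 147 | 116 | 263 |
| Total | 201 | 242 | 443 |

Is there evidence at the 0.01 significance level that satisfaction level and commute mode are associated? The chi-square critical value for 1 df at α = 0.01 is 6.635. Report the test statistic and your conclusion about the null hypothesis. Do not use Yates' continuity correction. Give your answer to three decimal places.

28.907; reject H₀

Grand total N = 443.
Expected counts (row total × column total / N):
  Satisfied, Car: 180×201/443 = 81.6704
  Satisfied, Public transit: 180×242/443 = 98.3296
  Dissatisfied, Car: 263×201/443 = 119.3296
  Dissatisfied, Public transit: 263×242/443 = 143.6704
Contributions (O − E)²/E:
  (54 − 81.6704)²/81.6704 = 9.3749
  (126 − 98.3296)²/98.3296 = 7.7866
  (147 − 119.3296)²/119.3296 = 6.4163
  (116 − 143.6704)²/143.6704 = 5.3292
χ² = 9.3749 + 7.7866 + 6.4163 + 5.3292 = 28.907
df = (2−1)(2−1) = 1. Since 28.907 > 6.635, reject the null hypothesis of independence at α = 0.01.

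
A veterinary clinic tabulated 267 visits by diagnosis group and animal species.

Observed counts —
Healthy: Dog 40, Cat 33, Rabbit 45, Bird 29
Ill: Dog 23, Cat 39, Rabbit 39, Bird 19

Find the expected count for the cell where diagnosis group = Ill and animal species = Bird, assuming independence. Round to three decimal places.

Row total (Ill) = 120; column total (Bird) = 48; grand total N = 267.
Expected count = (row total × column total) / N = 120 × 48 / 267 = 21.573.

21.573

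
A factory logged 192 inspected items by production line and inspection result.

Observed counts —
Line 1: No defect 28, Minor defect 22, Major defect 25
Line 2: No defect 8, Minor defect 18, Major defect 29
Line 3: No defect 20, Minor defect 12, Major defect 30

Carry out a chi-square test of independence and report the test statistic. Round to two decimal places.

11.28

Row totals: 75, 55, 62. Column totals: 56, 52, 84. Grand total N = 192.
Expected counts (row total × column total / N):
  Line 1, No defect: 75×56/192 = 21.875
  Line 1, Minor defect: 75×52/192 = 20.312
  Line 1, Major defect: 75×84/192 = 32.812
  Line 2, No defect: 55×56/192 = 16.042
  Line 2, Minor defect: 55×52/192 = 14.896
  Line 2, Major defect: 55×84/192 = 24.062
  Line 3, No defect: 62×56/192 = 18.083
  Line 3, Minor defect: 62×52/192 = 16.792
  Line 3, Major defect: 62×84/192 = 27.125
Contributions (O − E)²/E:
  (28 − 21.875)²/21.875 = 1.7150
  (22 − 20.312)²/20.312 = 0.1403
  (25 − 32.812)²/32.812 = 1.8599
  (8 − 16.042)²/16.042 = 4.0315
  (18 − 14.896)²/14.896 = 0.6468
  (29 − 24.062)²/24.062 = 1.0134
  (20 − 18.083)²/18.083 = 0.2032
  (12 − 16.792)²/16.792 = 1.3675
  (30 − 27.125)²/27.125 = 0.3047
χ² = 1.7150 + 0.1403 + 1.8599 + 4.0315 + 0.6468 + 1.0134 + 0.2032 + 1.3675 + 0.3047 = 11.28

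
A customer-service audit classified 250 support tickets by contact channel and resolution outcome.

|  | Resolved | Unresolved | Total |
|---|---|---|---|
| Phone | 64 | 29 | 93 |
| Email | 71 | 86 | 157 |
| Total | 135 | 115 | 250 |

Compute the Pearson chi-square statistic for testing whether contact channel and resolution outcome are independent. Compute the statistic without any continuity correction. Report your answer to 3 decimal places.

13.089

Grand total N = 250.
Expected counts (row total × column total / N):
  Phone, Resolved: 93×135/250 = 50.2200
  Phone, Unresolved: 93×115/250 = 42.7800
  Email, Resolved: 157×135/250 = 84.7800
  Email, Unresolved: 157×115/250 = 72.2200
Contributions (O − E)²/E:
  (64 − 50.2200)²/50.2200 = 3.7811
  (29 − 42.7800)²/42.7800 = 4.4387
  (71 − 84.7800)²/84.7800 = 2.2398
  (86 − 72.2200)²/72.2200 = 2.6293
χ² = 3.7811 + 4.4387 + 2.2398 + 2.6293 = 13.089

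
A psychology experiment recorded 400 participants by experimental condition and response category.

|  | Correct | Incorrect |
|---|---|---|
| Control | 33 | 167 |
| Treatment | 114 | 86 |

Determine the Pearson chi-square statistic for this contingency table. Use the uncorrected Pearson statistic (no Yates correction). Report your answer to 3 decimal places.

Row totals: 200, 200. Column totals: 147, 253. Grand total N = 400.
Expected counts (row total × column total / N):
  Control, Correct: 200×147/400 = 73.5000
  Control, Incorrect: 200×253/400 = 126.5000
  Treatment, Correct: 200×147/400 = 73.5000
  Treatment, Incorrect: 200×253/400 = 126.5000
Contributions (O − E)²/E:
  (33 − 73.5000)²/73.5000 = 22.3163
  (167 − 126.5000)²/126.5000 = 12.9664
  (114 − 73.5000)²/73.5000 = 22.3163
  (86 − 126.5000)²/126.5000 = 12.9664
χ² = 22.3163 + 12.9664 + 22.3163 + 12.9664 = 70.565

70.565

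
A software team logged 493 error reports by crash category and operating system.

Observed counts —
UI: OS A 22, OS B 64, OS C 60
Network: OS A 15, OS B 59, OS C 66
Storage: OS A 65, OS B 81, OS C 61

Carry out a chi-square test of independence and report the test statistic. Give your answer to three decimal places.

Row totals: 146, 140, 207. Column totals: 102, 204, 187. Grand total N = 493.
Expected counts (row total × column total / N):
  UI, OS A: 146×102/493 = 30.2069
  UI, OS B: 146×204/493 = 60.4138
  UI, OS C: 146×187/493 = 55.3793
  Network, OS A: 140×102/493 = 28.9655
  Network, OS B: 140×204/493 = 57.9310
  Network, OS C: 140×187/493 = 53.1034
  Storage, OS A: 207×102/493 = 42.8276
  Storage, OS B: 207×204/493 = 85.6552
  Storage, OS C: 207×187/493 = 78.5172
Contributions (O − E)²/E:
  (22 − 30.2069)²/30.2069 = 2.2297
  (64 − 60.4138)²/60.4138 = 0.2129
  (60 − 55.3793)²/55.3793 = 0.3855
  (15 − 28.9655)²/28.9655 = 6.7334
  (59 − 57.9310)²/57.9310 = 0.0197
  (66 − 53.1034)²/53.1034 = 3.1320
  (65 − 42.8276)²/42.8276 = 11.4789
  (81 − 85.6552)²/85.6552 = 0.2530
  (61 − 78.5172)²/78.5172 = 3.9081
χ² = 2.2297 + 0.2129 + 0.3855 + 6.7334 + 0.0197 + 3.1320 + 11.4789 + 0.2530 + 3.9081 = 28.353

28.353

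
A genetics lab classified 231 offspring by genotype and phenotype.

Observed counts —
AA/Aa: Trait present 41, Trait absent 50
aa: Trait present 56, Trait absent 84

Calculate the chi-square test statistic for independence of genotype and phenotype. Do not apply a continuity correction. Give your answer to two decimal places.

Row totals: 91, 140. Column totals: 97, 134. Grand total N = 231.
Expected counts (row total × column total / N):
  AA/Aa, Trait present: 91×97/231 = 38.212
  AA/Aa, Trait absent: 91×134/231 = 52.788
  aa, Trait present: 140×97/231 = 58.788
  aa, Trait absent: 140×134/231 = 81.212
Contributions (O − E)²/E:
  (41 − 38.212)²/38.212 = 0.2034
  (50 − 52.788)²/52.788 = 0.1472
  (56 − 58.788)²/58.788 = 0.1322
  (84 − 81.212)²/81.212 = 0.0957
χ² = 0.2034 + 0.1472 + 0.1322 + 0.0957 = 0.58

0.58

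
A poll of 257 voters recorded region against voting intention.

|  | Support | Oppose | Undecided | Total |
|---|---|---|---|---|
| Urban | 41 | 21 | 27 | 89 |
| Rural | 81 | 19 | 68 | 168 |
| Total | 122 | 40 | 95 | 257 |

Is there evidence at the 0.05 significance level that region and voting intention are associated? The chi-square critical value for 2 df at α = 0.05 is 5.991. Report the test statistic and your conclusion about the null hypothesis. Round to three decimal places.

7.317; reject H₀

Grand total N = 257.
Expected counts (row total × column total / N):
  Urban, Support: 89×122/257 = 42.2490
  Urban, Oppose: 89×40/257 = 13.8521
  Urban, Undecided: 89×95/257 = 32.8988
  Rural, Support: 168×122/257 = 79.7510
  Rural, Oppose: 168×40/257 = 26.1479
  Rural, Undecided: 168×95/257 = 62.1012
Contributions (O − E)²/E:
  (41 − 42.2490)²/42.2490 = 0.0369
  (21 − 13.8521)²/13.8521 = 3.6884
  (27 − 32.8988)²/32.8988 = 1.0577
  (81 − 79.7510)²/79.7510 = 0.0196
  (19 − 26.1479)²/26.1479 = 1.9540
  (68 − 62.1012)²/62.1012 = 0.5603
χ² = 0.0369 + 3.6884 + 1.0577 + 0.0196 + 1.9540 + 0.5603 = 7.317
df = (2−1)(3−1) = 2. Since 7.317 > 5.991, reject the null hypothesis of independence at α = 0.05.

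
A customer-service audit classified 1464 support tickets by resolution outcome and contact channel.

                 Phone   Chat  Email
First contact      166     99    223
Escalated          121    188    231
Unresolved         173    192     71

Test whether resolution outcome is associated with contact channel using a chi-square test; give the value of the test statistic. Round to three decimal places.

132.282

Row totals: 488, 540, 436. Column totals: 460, 479, 525. Grand total N = 1464.
Expected counts (row total × column total / N):
  First contact, Phone: 488×460/1464 = 153.3333
  First contact, Chat: 488×479/1464 = 159.6667
  First contact, Email: 488×525/1464 = 175.0000
  Escalated, Phone: 540×460/1464 = 169.6721
  Escalated, Chat: 540×479/1464 = 176.6803
  Escalated, Email: 540×525/1464 = 193.6475
  Unresolved, Phone: 436×460/1464 = 136.9945
  Unresolved, Chat: 436×479/1464 = 142.6530
  Unresolved, Email: 436×525/1464 = 156.3525
Contributions (O − E)²/E:
  (166 − 153.3333)²/153.3333 = 1.0464
  (99 − 159.6667)²/159.6667 = 23.0508
  (223 − 175.0000)²/175.0000 = 13.1657
  (121 − 169.6721)²/169.6721 = 13.9621
  (188 − 176.6803)²/176.6803 = 0.7252
  (231 − 193.6475)²/193.6475 = 7.2049
  (173 − 136.9945)²/136.9945 = 9.4631
  (192 − 142.6530)²/142.6530 = 17.0703
  (71 − 156.3525)²/156.3525 = 46.5937
χ² = 1.0464 + 23.0508 + 13.1657 + 13.9621 + 0.7252 + 7.2049 + 9.4631 + 17.0703 + 46.5937 = 132.282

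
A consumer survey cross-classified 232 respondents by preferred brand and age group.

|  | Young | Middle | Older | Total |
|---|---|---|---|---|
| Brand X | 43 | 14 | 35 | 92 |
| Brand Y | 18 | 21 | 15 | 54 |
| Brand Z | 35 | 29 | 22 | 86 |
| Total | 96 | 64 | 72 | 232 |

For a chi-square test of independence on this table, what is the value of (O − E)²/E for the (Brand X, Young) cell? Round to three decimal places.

Row total (Brand X) = 92; column total (Young) = 96; N = 232.
Expected count E = 92 × 96 / 232 = 38.0690.
Contribution = (O − E)²/E = (43 − 38.0690)² / 38.0690 = 0.639.

0.639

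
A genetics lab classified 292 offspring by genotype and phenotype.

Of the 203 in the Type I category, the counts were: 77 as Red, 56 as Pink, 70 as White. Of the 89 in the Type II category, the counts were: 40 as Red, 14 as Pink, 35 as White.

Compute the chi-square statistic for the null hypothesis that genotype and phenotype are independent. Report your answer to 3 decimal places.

4.791

Row totals: 203, 89. Column totals: 117, 70, 105. Grand total N = 292.
Expected counts (row total × column total / N):
  Type I, Red: 203×117/292 = 81.3390
  Type I, Pink: 203×70/292 = 48.6644
  Type I, White: 203×105/292 = 72.9966
  Type II, Red: 89×117/292 = 35.6610
  Type II, Pink: 89×70/292 = 21.3356
  Type II, White: 89×105/292 = 32.0034
Contributions (O − E)²/E:
  (77 − 81.3390)²/81.3390 = 0.2315
  (56 − 48.6644)²/48.6644 = 1.1058
  (70 − 72.9966)²/72.9966 = 0.1230
  (40 − 35.6610)²/35.6610 = 0.5279
  (14 − 21.3356)²/21.3356 = 2.5221
  (35 − 32.0034)²/32.0034 = 0.2806
χ² = 0.2315 + 1.1058 + 0.1230 + 0.5279 + 2.5221 + 0.2806 = 4.791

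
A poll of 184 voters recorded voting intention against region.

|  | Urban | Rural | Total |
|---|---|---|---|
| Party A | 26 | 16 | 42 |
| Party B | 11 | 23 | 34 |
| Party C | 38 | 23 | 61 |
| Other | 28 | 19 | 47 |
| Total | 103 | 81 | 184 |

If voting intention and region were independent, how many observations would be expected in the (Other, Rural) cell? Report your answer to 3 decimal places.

Row total (Other) = 47; column total (Rural) = 81; grand total N = 184.
Expected count = (row total × column total) / N = 47 × 81 / 184 = 20.690.

20.690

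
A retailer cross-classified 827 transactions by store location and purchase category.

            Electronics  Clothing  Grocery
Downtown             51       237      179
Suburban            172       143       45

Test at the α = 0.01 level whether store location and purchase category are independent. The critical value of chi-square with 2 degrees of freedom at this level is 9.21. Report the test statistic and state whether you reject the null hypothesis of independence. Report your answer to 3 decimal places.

157.867; reject H₀

Row totals: 467, 360. Column totals: 223, 380, 224. Grand total N = 827.
Expected counts (row total × column total / N):
  Downtown, Electronics: 467×223/827 = 125.9262
  Downtown, Clothing: 467×380/827 = 214.5828
  Downtown, Grocery: 467×224/827 = 126.4909
  Suburban, Electronics: 360×223/827 = 97.0738
  Suburban, Clothing: 360×380/827 = 165.4172
  Suburban, Grocery: 360×224/827 = 97.5091
Contributions (O − E)²/E:
  (51 − 125.9262)²/125.9262 = 44.5812
  (237 − 214.5828)²/214.5828 = 2.3419
  (179 − 126.4909)²/126.4909 = 21.7977
  (172 − 97.0738)²/97.0738 = 57.8316
  (143 − 165.4172)²/165.4172 = 3.0380
  (45 − 97.5091)²/97.5091 = 28.2764
χ² = 44.5812 + 2.3419 + 21.7977 + 57.8316 + 3.0380 + 28.2764 = 157.867
df = (2−1)(3−1) = 2. Since 157.867 > 9.21, reject the null hypothesis of independence at α = 0.01.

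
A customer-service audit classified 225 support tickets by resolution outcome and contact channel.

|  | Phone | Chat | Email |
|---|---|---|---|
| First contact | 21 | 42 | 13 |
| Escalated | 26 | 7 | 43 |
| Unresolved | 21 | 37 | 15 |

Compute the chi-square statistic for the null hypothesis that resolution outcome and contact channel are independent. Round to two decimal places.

Row totals: 76, 76, 73. Column totals: 68, 86, 71. Grand total N = 225.
Expected counts (row total × column total / N):
  First contact, Phone: 76×68/225 = 22.969
  First contact, Chat: 76×86/225 = 29.049
  First contact, Email: 76×71/225 = 23.982
  Escalated, Phone: 76×68/225 = 22.969
  Escalated, Chat: 76×86/225 = 29.049
  Escalated, Email: 76×71/225 = 23.982
  Unresolved, Phone: 73×68/225 = 22.062
  Unresolved, Chat: 73×86/225 = 27.902
  Unresolved, Email: 73×71/225 = 23.036
Contributions (O − E)²/E:
  (21 − 22.969)²/22.969 = 0.1688
  (42 − 29.049)²/29.049 = 5.7740
  (13 − 23.982)²/23.982 = 5.0290
  (26 − 22.969)²/22.969 = 0.4000
  (7 − 29.049)²/29.049 = 16.7358
  (43 − 23.982)²/23.982 = 15.0815
  (21 − 22.062)²/22.062 = 0.0511
  (37 − 27.902)²/27.902 = 2.9666
  (15 − 23.036)²/23.036 = 2.8033
χ² = 0.1688 + 5.7740 + 5.0290 + 0.4000 + 16.7358 + 15.0815 + 0.0511 + 2.9666 + 2.8033 = 49.01

49.01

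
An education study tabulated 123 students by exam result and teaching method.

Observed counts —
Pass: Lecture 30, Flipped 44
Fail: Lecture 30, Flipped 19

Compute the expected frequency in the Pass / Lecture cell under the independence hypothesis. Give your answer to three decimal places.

36.098

Row total (Pass) = 74; column total (Lecture) = 60; grand total N = 123.
Expected count = (row total × column total) / N = 74 × 60 / 123 = 36.098.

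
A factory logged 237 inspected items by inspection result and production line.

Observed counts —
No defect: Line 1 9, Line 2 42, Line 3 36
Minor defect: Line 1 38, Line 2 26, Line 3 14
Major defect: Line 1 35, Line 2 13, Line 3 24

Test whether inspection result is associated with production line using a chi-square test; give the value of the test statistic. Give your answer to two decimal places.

41.30

Row totals: 87, 78, 72. Column totals: 82, 81, 74. Grand total N = 237.
Expected counts (row total × column total / N):
  No defect, Line 1: 87×82/237 = 30.101
  No defect, Line 2: 87×81/237 = 29.734
  No defect, Line 3: 87×74/237 = 27.165
  Minor defect, Line 1: 78×82/237 = 26.987
  Minor defect, Line 2: 78×81/237 = 26.658
  Minor defect, Line 3: 78×74/237 = 24.354
  Major defect, Line 1: 72×82/237 = 24.911
  Major defect, Line 2: 72×81/237 = 24.608
  Major defect, Line 3: 72×74/237 = 22.481
Contributions (O − E)²/E:
  (9 − 30.101)²/30.101 = 14.7919
  (42 − 29.734)²/29.734 = 5.0600
  (36 − 27.165)²/27.165 = 2.8734
  (38 − 26.987)²/26.987 = 4.4942
  (26 − 26.658)²/26.658 = 0.0162
  (14 − 24.354)²/24.354 = 4.4020
  (35 − 24.911)²/24.911 = 4.0861
  (13 − 24.608)²/24.608 = 5.4757
  (24 − 22.481)²/22.481 = 0.1026
χ² = 14.7919 + 5.0600 + 2.8734 + 4.4942 + 0.0162 + 4.4020 + 4.0861 + 5.4757 + 0.1026 = 41.30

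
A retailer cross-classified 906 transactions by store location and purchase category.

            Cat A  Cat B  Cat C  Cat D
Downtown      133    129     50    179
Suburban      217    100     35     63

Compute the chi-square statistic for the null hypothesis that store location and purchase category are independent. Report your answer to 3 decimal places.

Row totals: 491, 415. Column totals: 350, 229, 85, 242. Grand total N = 906.
Expected counts (row total × column total / N):
  Downtown, Cat A: 491×350/906 = 189.6799
  Downtown, Cat B: 491×229/906 = 124.1049
  Downtown, Cat C: 491×85/906 = 46.0651
  Downtown, Cat D: 491×242/906 = 131.1501
  Suburban, Cat A: 415×350/906 = 160.3201
  Suburban, Cat B: 415×229/906 = 104.8951
  Suburban, Cat C: 415×85/906 = 38.9349
  Suburban, Cat D: 415×242/906 = 110.8499
Contributions (O − E)²/E:
  (133 − 189.6799)²/189.6799 = 16.9370
  (129 − 124.1049)²/124.1049 = 0.1931
  (50 − 46.0651)²/46.0651 = 0.3361
  (179 − 131.1501)²/131.1501 = 17.4580
  (217 − 160.3201)²/160.3201 = 20.0387
  (100 − 104.8951)²/104.8951 = 0.2284
  (35 − 38.9349)²/38.9349 = 0.3977
  (63 − 110.8499)²/110.8499 = 20.6551
χ² = 16.9370 + 0.1931 + 0.3361 + 17.4580 + 20.0387 + 0.2284 + 0.3977 + 20.6551 = 76.244

76.244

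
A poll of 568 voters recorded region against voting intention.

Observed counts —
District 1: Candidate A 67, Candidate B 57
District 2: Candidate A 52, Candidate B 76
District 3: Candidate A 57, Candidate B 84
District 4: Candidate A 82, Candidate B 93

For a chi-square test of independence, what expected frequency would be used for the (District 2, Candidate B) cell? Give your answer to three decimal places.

69.859

Row total (District 2) = 128; column total (Candidate B) = 310; grand total N = 568.
Expected count = (row total × column total) / N = 128 × 310 / 568 = 69.859.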